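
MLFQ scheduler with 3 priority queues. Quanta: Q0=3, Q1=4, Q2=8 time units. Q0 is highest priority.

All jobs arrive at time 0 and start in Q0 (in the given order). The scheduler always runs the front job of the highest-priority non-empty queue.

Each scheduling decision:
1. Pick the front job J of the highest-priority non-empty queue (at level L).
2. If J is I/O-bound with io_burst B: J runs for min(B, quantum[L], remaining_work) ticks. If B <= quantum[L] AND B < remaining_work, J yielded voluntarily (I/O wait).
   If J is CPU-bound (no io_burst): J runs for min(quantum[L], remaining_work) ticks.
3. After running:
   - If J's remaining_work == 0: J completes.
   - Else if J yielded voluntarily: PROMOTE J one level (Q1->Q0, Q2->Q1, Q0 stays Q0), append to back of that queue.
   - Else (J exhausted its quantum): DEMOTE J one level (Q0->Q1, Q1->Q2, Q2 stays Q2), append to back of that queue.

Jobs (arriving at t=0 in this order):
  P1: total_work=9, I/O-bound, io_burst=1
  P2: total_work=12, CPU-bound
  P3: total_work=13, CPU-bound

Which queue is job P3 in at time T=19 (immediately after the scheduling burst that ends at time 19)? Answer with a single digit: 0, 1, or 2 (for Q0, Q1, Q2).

t=0-1: P1@Q0 runs 1, rem=8, I/O yield, promote→Q0. Q0=[P2,P3,P1] Q1=[] Q2=[]
t=1-4: P2@Q0 runs 3, rem=9, quantum used, demote→Q1. Q0=[P3,P1] Q1=[P2] Q2=[]
t=4-7: P3@Q0 runs 3, rem=10, quantum used, demote→Q1. Q0=[P1] Q1=[P2,P3] Q2=[]
t=7-8: P1@Q0 runs 1, rem=7, I/O yield, promote→Q0. Q0=[P1] Q1=[P2,P3] Q2=[]
t=8-9: P1@Q0 runs 1, rem=6, I/O yield, promote→Q0. Q0=[P1] Q1=[P2,P3] Q2=[]
t=9-10: P1@Q0 runs 1, rem=5, I/O yield, promote→Q0. Q0=[P1] Q1=[P2,P3] Q2=[]
t=10-11: P1@Q0 runs 1, rem=4, I/O yield, promote→Q0. Q0=[P1] Q1=[P2,P3] Q2=[]
t=11-12: P1@Q0 runs 1, rem=3, I/O yield, promote→Q0. Q0=[P1] Q1=[P2,P3] Q2=[]
t=12-13: P1@Q0 runs 1, rem=2, I/O yield, promote→Q0. Q0=[P1] Q1=[P2,P3] Q2=[]
t=13-14: P1@Q0 runs 1, rem=1, I/O yield, promote→Q0. Q0=[P1] Q1=[P2,P3] Q2=[]
t=14-15: P1@Q0 runs 1, rem=0, completes. Q0=[] Q1=[P2,P3] Q2=[]
t=15-19: P2@Q1 runs 4, rem=5, quantum used, demote→Q2. Q0=[] Q1=[P3] Q2=[P2]
t=19-23: P3@Q1 runs 4, rem=6, quantum used, demote→Q2. Q0=[] Q1=[] Q2=[P2,P3]
t=23-28: P2@Q2 runs 5, rem=0, completes. Q0=[] Q1=[] Q2=[P3]
t=28-34: P3@Q2 runs 6, rem=0, completes. Q0=[] Q1=[] Q2=[]

Answer: 1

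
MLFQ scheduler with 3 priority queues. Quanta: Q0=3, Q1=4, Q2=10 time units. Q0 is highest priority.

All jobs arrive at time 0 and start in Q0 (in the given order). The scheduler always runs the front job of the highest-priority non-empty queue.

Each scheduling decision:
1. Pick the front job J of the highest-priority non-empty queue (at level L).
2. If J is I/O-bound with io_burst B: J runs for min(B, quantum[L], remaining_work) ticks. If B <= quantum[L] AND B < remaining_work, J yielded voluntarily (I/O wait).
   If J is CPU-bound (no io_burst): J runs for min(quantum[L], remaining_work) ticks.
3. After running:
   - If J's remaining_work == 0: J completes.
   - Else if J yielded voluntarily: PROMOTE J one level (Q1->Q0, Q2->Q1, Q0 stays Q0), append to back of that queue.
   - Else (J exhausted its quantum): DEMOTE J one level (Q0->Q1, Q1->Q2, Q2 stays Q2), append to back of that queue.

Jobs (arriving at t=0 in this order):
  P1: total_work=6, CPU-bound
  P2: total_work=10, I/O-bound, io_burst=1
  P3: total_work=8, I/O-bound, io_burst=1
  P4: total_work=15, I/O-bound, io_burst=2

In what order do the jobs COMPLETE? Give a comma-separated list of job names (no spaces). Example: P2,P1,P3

t=0-3: P1@Q0 runs 3, rem=3, quantum used, demote→Q1. Q0=[P2,P3,P4] Q1=[P1] Q2=[]
t=3-4: P2@Q0 runs 1, rem=9, I/O yield, promote→Q0. Q0=[P3,P4,P2] Q1=[P1] Q2=[]
t=4-5: P3@Q0 runs 1, rem=7, I/O yield, promote→Q0. Q0=[P4,P2,P3] Q1=[P1] Q2=[]
t=5-7: P4@Q0 runs 2, rem=13, I/O yield, promote→Q0. Q0=[P2,P3,P4] Q1=[P1] Q2=[]
t=7-8: P2@Q0 runs 1, rem=8, I/O yield, promote→Q0. Q0=[P3,P4,P2] Q1=[P1] Q2=[]
t=8-9: P3@Q0 runs 1, rem=6, I/O yield, promote→Q0. Q0=[P4,P2,P3] Q1=[P1] Q2=[]
t=9-11: P4@Q0 runs 2, rem=11, I/O yield, promote→Q0. Q0=[P2,P3,P4] Q1=[P1] Q2=[]
t=11-12: P2@Q0 runs 1, rem=7, I/O yield, promote→Q0. Q0=[P3,P4,P2] Q1=[P1] Q2=[]
t=12-13: P3@Q0 runs 1, rem=5, I/O yield, promote→Q0. Q0=[P4,P2,P3] Q1=[P1] Q2=[]
t=13-15: P4@Q0 runs 2, rem=9, I/O yield, promote→Q0. Q0=[P2,P3,P4] Q1=[P1] Q2=[]
t=15-16: P2@Q0 runs 1, rem=6, I/O yield, promote→Q0. Q0=[P3,P4,P2] Q1=[P1] Q2=[]
t=16-17: P3@Q0 runs 1, rem=4, I/O yield, promote→Q0. Q0=[P4,P2,P3] Q1=[P1] Q2=[]
t=17-19: P4@Q0 runs 2, rem=7, I/O yield, promote→Q0. Q0=[P2,P3,P4] Q1=[P1] Q2=[]
t=19-20: P2@Q0 runs 1, rem=5, I/O yield, promote→Q0. Q0=[P3,P4,P2] Q1=[P1] Q2=[]
t=20-21: P3@Q0 runs 1, rem=3, I/O yield, promote→Q0. Q0=[P4,P2,P3] Q1=[P1] Q2=[]
t=21-23: P4@Q0 runs 2, rem=5, I/O yield, promote→Q0. Q0=[P2,P3,P4] Q1=[P1] Q2=[]
t=23-24: P2@Q0 runs 1, rem=4, I/O yield, promote→Q0. Q0=[P3,P4,P2] Q1=[P1] Q2=[]
t=24-25: P3@Q0 runs 1, rem=2, I/O yield, promote→Q0. Q0=[P4,P2,P3] Q1=[P1] Q2=[]
t=25-27: P4@Q0 runs 2, rem=3, I/O yield, promote→Q0. Q0=[P2,P3,P4] Q1=[P1] Q2=[]
t=27-28: P2@Q0 runs 1, rem=3, I/O yield, promote→Q0. Q0=[P3,P4,P2] Q1=[P1] Q2=[]
t=28-29: P3@Q0 runs 1, rem=1, I/O yield, promote→Q0. Q0=[P4,P2,P3] Q1=[P1] Q2=[]
t=29-31: P4@Q0 runs 2, rem=1, I/O yield, promote→Q0. Q0=[P2,P3,P4] Q1=[P1] Q2=[]
t=31-32: P2@Q0 runs 1, rem=2, I/O yield, promote→Q0. Q0=[P3,P4,P2] Q1=[P1] Q2=[]
t=32-33: P3@Q0 runs 1, rem=0, completes. Q0=[P4,P2] Q1=[P1] Q2=[]
t=33-34: P4@Q0 runs 1, rem=0, completes. Q0=[P2] Q1=[P1] Q2=[]
t=34-35: P2@Q0 runs 1, rem=1, I/O yield, promote→Q0. Q0=[P2] Q1=[P1] Q2=[]
t=35-36: P2@Q0 runs 1, rem=0, completes. Q0=[] Q1=[P1] Q2=[]
t=36-39: P1@Q1 runs 3, rem=0, completes. Q0=[] Q1=[] Q2=[]

Answer: P3,P4,P2,P1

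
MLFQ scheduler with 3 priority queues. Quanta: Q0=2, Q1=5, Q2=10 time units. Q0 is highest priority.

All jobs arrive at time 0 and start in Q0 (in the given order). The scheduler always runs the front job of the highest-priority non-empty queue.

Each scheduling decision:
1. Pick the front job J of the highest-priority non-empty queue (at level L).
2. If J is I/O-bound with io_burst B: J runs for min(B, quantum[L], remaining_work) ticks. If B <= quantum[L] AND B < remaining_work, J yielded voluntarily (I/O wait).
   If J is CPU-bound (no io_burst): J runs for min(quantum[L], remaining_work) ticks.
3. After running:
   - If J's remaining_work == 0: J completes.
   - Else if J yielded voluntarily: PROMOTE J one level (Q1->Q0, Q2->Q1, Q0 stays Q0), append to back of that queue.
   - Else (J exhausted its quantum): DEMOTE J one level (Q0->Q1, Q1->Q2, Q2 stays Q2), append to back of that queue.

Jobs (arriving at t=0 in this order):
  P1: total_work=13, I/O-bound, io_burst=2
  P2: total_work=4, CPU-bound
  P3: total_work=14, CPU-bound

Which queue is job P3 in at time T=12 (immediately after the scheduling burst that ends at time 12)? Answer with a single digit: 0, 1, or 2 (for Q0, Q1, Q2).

Answer: 1

Derivation:
t=0-2: P1@Q0 runs 2, rem=11, I/O yield, promote→Q0. Q0=[P2,P3,P1] Q1=[] Q2=[]
t=2-4: P2@Q0 runs 2, rem=2, quantum used, demote→Q1. Q0=[P3,P1] Q1=[P2] Q2=[]
t=4-6: P3@Q0 runs 2, rem=12, quantum used, demote→Q1. Q0=[P1] Q1=[P2,P3] Q2=[]
t=6-8: P1@Q0 runs 2, rem=9, I/O yield, promote→Q0. Q0=[P1] Q1=[P2,P3] Q2=[]
t=8-10: P1@Q0 runs 2, rem=7, I/O yield, promote→Q0. Q0=[P1] Q1=[P2,P3] Q2=[]
t=10-12: P1@Q0 runs 2, rem=5, I/O yield, promote→Q0. Q0=[P1] Q1=[P2,P3] Q2=[]
t=12-14: P1@Q0 runs 2, rem=3, I/O yield, promote→Q0. Q0=[P1] Q1=[P2,P3] Q2=[]
t=14-16: P1@Q0 runs 2, rem=1, I/O yield, promote→Q0. Q0=[P1] Q1=[P2,P3] Q2=[]
t=16-17: P1@Q0 runs 1, rem=0, completes. Q0=[] Q1=[P2,P3] Q2=[]
t=17-19: P2@Q1 runs 2, rem=0, completes. Q0=[] Q1=[P3] Q2=[]
t=19-24: P3@Q1 runs 5, rem=7, quantum used, demote→Q2. Q0=[] Q1=[] Q2=[P3]
t=24-31: P3@Q2 runs 7, rem=0, completes. Q0=[] Q1=[] Q2=[]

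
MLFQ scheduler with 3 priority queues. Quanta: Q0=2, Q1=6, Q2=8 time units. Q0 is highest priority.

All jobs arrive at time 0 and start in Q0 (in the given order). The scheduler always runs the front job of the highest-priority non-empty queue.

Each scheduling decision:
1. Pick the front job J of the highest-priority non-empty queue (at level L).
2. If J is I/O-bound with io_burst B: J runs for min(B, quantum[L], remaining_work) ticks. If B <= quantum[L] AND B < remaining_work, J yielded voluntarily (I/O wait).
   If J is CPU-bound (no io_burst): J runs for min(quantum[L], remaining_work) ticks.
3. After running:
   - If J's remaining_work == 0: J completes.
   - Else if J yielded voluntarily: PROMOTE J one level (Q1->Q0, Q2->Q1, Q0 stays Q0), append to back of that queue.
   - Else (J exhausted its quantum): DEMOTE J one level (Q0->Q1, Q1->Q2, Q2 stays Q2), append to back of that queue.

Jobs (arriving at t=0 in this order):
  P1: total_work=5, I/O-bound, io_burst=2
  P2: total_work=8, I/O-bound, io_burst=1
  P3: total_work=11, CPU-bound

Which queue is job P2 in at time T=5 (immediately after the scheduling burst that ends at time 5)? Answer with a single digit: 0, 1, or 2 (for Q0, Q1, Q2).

Answer: 0

Derivation:
t=0-2: P1@Q0 runs 2, rem=3, I/O yield, promote→Q0. Q0=[P2,P3,P1] Q1=[] Q2=[]
t=2-3: P2@Q0 runs 1, rem=7, I/O yield, promote→Q0. Q0=[P3,P1,P2] Q1=[] Q2=[]
t=3-5: P3@Q0 runs 2, rem=9, quantum used, demote→Q1. Q0=[P1,P2] Q1=[P3] Q2=[]
t=5-7: P1@Q0 runs 2, rem=1, I/O yield, promote→Q0. Q0=[P2,P1] Q1=[P3] Q2=[]
t=7-8: P2@Q0 runs 1, rem=6, I/O yield, promote→Q0. Q0=[P1,P2] Q1=[P3] Q2=[]
t=8-9: P1@Q0 runs 1, rem=0, completes. Q0=[P2] Q1=[P3] Q2=[]
t=9-10: P2@Q0 runs 1, rem=5, I/O yield, promote→Q0. Q0=[P2] Q1=[P3] Q2=[]
t=10-11: P2@Q0 runs 1, rem=4, I/O yield, promote→Q0. Q0=[P2] Q1=[P3] Q2=[]
t=11-12: P2@Q0 runs 1, rem=3, I/O yield, promote→Q0. Q0=[P2] Q1=[P3] Q2=[]
t=12-13: P2@Q0 runs 1, rem=2, I/O yield, promote→Q0. Q0=[P2] Q1=[P3] Q2=[]
t=13-14: P2@Q0 runs 1, rem=1, I/O yield, promote→Q0. Q0=[P2] Q1=[P3] Q2=[]
t=14-15: P2@Q0 runs 1, rem=0, completes. Q0=[] Q1=[P3] Q2=[]
t=15-21: P3@Q1 runs 6, rem=3, quantum used, demote→Q2. Q0=[] Q1=[] Q2=[P3]
t=21-24: P3@Q2 runs 3, rem=0, completes. Q0=[] Q1=[] Q2=[]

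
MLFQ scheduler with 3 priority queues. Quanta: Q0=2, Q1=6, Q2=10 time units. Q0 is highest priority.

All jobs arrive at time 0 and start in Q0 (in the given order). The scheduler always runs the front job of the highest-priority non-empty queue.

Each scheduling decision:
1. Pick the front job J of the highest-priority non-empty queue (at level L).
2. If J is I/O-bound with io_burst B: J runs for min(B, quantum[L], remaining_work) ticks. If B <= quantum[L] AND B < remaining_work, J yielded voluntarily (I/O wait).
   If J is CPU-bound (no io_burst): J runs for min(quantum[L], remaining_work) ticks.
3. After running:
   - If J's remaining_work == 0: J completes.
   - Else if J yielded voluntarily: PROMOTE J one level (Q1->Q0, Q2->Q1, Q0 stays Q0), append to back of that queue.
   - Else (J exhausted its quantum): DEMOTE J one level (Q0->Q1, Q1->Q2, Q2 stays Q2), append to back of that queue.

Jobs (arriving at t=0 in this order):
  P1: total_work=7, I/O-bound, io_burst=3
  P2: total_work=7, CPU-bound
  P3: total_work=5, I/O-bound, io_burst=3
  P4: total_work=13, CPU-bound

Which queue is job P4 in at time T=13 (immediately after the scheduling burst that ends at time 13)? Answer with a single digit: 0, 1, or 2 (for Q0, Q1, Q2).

Answer: 1

Derivation:
t=0-2: P1@Q0 runs 2, rem=5, quantum used, demote→Q1. Q0=[P2,P3,P4] Q1=[P1] Q2=[]
t=2-4: P2@Q0 runs 2, rem=5, quantum used, demote→Q1. Q0=[P3,P4] Q1=[P1,P2] Q2=[]
t=4-6: P3@Q0 runs 2, rem=3, quantum used, demote→Q1. Q0=[P4] Q1=[P1,P2,P3] Q2=[]
t=6-8: P4@Q0 runs 2, rem=11, quantum used, demote→Q1. Q0=[] Q1=[P1,P2,P3,P4] Q2=[]
t=8-11: P1@Q1 runs 3, rem=2, I/O yield, promote→Q0. Q0=[P1] Q1=[P2,P3,P4] Q2=[]
t=11-13: P1@Q0 runs 2, rem=0, completes. Q0=[] Q1=[P2,P3,P4] Q2=[]
t=13-18: P2@Q1 runs 5, rem=0, completes. Q0=[] Q1=[P3,P4] Q2=[]
t=18-21: P3@Q1 runs 3, rem=0, completes. Q0=[] Q1=[P4] Q2=[]
t=21-27: P4@Q1 runs 6, rem=5, quantum used, demote→Q2. Q0=[] Q1=[] Q2=[P4]
t=27-32: P4@Q2 runs 5, rem=0, completes. Q0=[] Q1=[] Q2=[]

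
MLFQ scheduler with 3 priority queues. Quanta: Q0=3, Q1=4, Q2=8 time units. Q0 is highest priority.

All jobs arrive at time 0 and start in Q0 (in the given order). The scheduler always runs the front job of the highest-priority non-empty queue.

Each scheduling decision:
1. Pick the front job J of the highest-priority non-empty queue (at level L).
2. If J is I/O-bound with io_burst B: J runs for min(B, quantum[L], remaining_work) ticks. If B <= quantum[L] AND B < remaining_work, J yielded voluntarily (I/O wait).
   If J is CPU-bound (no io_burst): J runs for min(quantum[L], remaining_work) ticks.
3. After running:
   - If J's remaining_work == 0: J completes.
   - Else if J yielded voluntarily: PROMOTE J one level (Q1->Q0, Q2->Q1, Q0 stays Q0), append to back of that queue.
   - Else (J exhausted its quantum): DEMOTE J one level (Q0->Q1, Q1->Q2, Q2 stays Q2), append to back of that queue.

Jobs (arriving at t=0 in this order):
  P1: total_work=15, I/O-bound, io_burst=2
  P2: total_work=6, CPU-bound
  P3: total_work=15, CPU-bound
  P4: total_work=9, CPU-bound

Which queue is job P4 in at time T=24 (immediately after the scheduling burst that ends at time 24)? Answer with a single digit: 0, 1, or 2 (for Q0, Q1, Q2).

t=0-2: P1@Q0 runs 2, rem=13, I/O yield, promote→Q0. Q0=[P2,P3,P4,P1] Q1=[] Q2=[]
t=2-5: P2@Q0 runs 3, rem=3, quantum used, demote→Q1. Q0=[P3,P4,P1] Q1=[P2] Q2=[]
t=5-8: P3@Q0 runs 3, rem=12, quantum used, demote→Q1. Q0=[P4,P1] Q1=[P2,P3] Q2=[]
t=8-11: P4@Q0 runs 3, rem=6, quantum used, demote→Q1. Q0=[P1] Q1=[P2,P3,P4] Q2=[]
t=11-13: P1@Q0 runs 2, rem=11, I/O yield, promote→Q0. Q0=[P1] Q1=[P2,P3,P4] Q2=[]
t=13-15: P1@Q0 runs 2, rem=9, I/O yield, promote→Q0. Q0=[P1] Q1=[P2,P3,P4] Q2=[]
t=15-17: P1@Q0 runs 2, rem=7, I/O yield, promote→Q0. Q0=[P1] Q1=[P2,P3,P4] Q2=[]
t=17-19: P1@Q0 runs 2, rem=5, I/O yield, promote→Q0. Q0=[P1] Q1=[P2,P3,P4] Q2=[]
t=19-21: P1@Q0 runs 2, rem=3, I/O yield, promote→Q0. Q0=[P1] Q1=[P2,P3,P4] Q2=[]
t=21-23: P1@Q0 runs 2, rem=1, I/O yield, promote→Q0. Q0=[P1] Q1=[P2,P3,P4] Q2=[]
t=23-24: P1@Q0 runs 1, rem=0, completes. Q0=[] Q1=[P2,P3,P4] Q2=[]
t=24-27: P2@Q1 runs 3, rem=0, completes. Q0=[] Q1=[P3,P4] Q2=[]
t=27-31: P3@Q1 runs 4, rem=8, quantum used, demote→Q2. Q0=[] Q1=[P4] Q2=[P3]
t=31-35: P4@Q1 runs 4, rem=2, quantum used, demote→Q2. Q0=[] Q1=[] Q2=[P3,P4]
t=35-43: P3@Q2 runs 8, rem=0, completes. Q0=[] Q1=[] Q2=[P4]
t=43-45: P4@Q2 runs 2, rem=0, completes. Q0=[] Q1=[] Q2=[]

Answer: 1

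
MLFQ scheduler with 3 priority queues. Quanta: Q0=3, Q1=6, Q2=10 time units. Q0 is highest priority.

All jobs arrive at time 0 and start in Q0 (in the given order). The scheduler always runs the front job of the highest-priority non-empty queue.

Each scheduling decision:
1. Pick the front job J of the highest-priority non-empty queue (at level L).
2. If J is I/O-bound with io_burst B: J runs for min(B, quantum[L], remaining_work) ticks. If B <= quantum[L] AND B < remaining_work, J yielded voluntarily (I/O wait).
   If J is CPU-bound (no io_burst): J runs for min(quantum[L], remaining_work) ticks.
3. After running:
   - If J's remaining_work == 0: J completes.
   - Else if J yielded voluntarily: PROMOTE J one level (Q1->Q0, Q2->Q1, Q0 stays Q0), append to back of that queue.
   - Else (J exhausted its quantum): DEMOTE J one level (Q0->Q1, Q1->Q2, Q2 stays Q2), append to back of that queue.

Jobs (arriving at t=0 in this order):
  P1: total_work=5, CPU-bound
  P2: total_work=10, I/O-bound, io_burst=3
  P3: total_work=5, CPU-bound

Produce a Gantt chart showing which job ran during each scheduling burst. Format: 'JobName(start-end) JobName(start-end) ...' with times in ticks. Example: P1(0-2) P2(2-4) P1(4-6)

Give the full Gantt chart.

t=0-3: P1@Q0 runs 3, rem=2, quantum used, demote→Q1. Q0=[P2,P3] Q1=[P1] Q2=[]
t=3-6: P2@Q0 runs 3, rem=7, I/O yield, promote→Q0. Q0=[P3,P2] Q1=[P1] Q2=[]
t=6-9: P3@Q0 runs 3, rem=2, quantum used, demote→Q1. Q0=[P2] Q1=[P1,P3] Q2=[]
t=9-12: P2@Q0 runs 3, rem=4, I/O yield, promote→Q0. Q0=[P2] Q1=[P1,P3] Q2=[]
t=12-15: P2@Q0 runs 3, rem=1, I/O yield, promote→Q0. Q0=[P2] Q1=[P1,P3] Q2=[]
t=15-16: P2@Q0 runs 1, rem=0, completes. Q0=[] Q1=[P1,P3] Q2=[]
t=16-18: P1@Q1 runs 2, rem=0, completes. Q0=[] Q1=[P3] Q2=[]
t=18-20: P3@Q1 runs 2, rem=0, completes. Q0=[] Q1=[] Q2=[]

Answer: P1(0-3) P2(3-6) P3(6-9) P2(9-12) P2(12-15) P2(15-16) P1(16-18) P3(18-20)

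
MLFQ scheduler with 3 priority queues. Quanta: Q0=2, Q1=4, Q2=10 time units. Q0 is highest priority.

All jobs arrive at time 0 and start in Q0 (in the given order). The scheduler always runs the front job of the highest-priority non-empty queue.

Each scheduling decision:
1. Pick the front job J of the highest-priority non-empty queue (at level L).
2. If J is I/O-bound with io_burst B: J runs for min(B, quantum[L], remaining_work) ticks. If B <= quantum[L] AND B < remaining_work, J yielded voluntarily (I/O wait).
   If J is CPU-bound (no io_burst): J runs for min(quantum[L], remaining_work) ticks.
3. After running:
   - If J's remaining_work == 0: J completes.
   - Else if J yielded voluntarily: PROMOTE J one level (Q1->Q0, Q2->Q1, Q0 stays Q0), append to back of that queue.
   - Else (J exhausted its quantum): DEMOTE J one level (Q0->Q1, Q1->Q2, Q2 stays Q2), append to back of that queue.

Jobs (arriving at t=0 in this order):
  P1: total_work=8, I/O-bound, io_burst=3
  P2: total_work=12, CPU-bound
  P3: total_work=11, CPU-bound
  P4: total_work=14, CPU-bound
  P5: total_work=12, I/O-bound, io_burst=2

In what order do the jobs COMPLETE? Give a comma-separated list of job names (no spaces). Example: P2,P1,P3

t=0-2: P1@Q0 runs 2, rem=6, quantum used, demote→Q1. Q0=[P2,P3,P4,P5] Q1=[P1] Q2=[]
t=2-4: P2@Q0 runs 2, rem=10, quantum used, demote→Q1. Q0=[P3,P4,P5] Q1=[P1,P2] Q2=[]
t=4-6: P3@Q0 runs 2, rem=9, quantum used, demote→Q1. Q0=[P4,P5] Q1=[P1,P2,P3] Q2=[]
t=6-8: P4@Q0 runs 2, rem=12, quantum used, demote→Q1. Q0=[P5] Q1=[P1,P2,P3,P4] Q2=[]
t=8-10: P5@Q0 runs 2, rem=10, I/O yield, promote→Q0. Q0=[P5] Q1=[P1,P2,P3,P4] Q2=[]
t=10-12: P5@Q0 runs 2, rem=8, I/O yield, promote→Q0. Q0=[P5] Q1=[P1,P2,P3,P4] Q2=[]
t=12-14: P5@Q0 runs 2, rem=6, I/O yield, promote→Q0. Q0=[P5] Q1=[P1,P2,P3,P4] Q2=[]
t=14-16: P5@Q0 runs 2, rem=4, I/O yield, promote→Q0. Q0=[P5] Q1=[P1,P2,P3,P4] Q2=[]
t=16-18: P5@Q0 runs 2, rem=2, I/O yield, promote→Q0. Q0=[P5] Q1=[P1,P2,P3,P4] Q2=[]
t=18-20: P5@Q0 runs 2, rem=0, completes. Q0=[] Q1=[P1,P2,P3,P4] Q2=[]
t=20-23: P1@Q1 runs 3, rem=3, I/O yield, promote→Q0. Q0=[P1] Q1=[P2,P3,P4] Q2=[]
t=23-25: P1@Q0 runs 2, rem=1, quantum used, demote→Q1. Q0=[] Q1=[P2,P3,P4,P1] Q2=[]
t=25-29: P2@Q1 runs 4, rem=6, quantum used, demote→Q2. Q0=[] Q1=[P3,P4,P1] Q2=[P2]
t=29-33: P3@Q1 runs 4, rem=5, quantum used, demote→Q2. Q0=[] Q1=[P4,P1] Q2=[P2,P3]
t=33-37: P4@Q1 runs 4, rem=8, quantum used, demote→Q2. Q0=[] Q1=[P1] Q2=[P2,P3,P4]
t=37-38: P1@Q1 runs 1, rem=0, completes. Q0=[] Q1=[] Q2=[P2,P3,P4]
t=38-44: P2@Q2 runs 6, rem=0, completes. Q0=[] Q1=[] Q2=[P3,P4]
t=44-49: P3@Q2 runs 5, rem=0, completes. Q0=[] Q1=[] Q2=[P4]
t=49-57: P4@Q2 runs 8, rem=0, completes. Q0=[] Q1=[] Q2=[]

Answer: P5,P1,P2,P3,P4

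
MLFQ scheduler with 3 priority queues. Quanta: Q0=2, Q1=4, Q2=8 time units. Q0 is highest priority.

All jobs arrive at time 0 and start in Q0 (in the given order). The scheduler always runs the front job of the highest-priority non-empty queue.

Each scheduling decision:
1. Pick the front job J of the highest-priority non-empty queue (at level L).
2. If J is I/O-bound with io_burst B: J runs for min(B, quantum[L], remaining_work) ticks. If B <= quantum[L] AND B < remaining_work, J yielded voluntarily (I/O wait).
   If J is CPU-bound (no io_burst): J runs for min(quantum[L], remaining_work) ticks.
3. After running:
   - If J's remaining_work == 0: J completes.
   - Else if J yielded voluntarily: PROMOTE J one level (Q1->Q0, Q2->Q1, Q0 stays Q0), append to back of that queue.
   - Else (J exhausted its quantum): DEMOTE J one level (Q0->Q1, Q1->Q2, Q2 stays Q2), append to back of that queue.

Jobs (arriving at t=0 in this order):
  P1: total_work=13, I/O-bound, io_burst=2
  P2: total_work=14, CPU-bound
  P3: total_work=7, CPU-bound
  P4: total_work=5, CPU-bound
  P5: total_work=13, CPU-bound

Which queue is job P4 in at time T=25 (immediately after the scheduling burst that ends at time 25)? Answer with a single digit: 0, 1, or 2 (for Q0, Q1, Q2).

t=0-2: P1@Q0 runs 2, rem=11, I/O yield, promote→Q0. Q0=[P2,P3,P4,P5,P1] Q1=[] Q2=[]
t=2-4: P2@Q0 runs 2, rem=12, quantum used, demote→Q1. Q0=[P3,P4,P5,P1] Q1=[P2] Q2=[]
t=4-6: P3@Q0 runs 2, rem=5, quantum used, demote→Q1. Q0=[P4,P5,P1] Q1=[P2,P3] Q2=[]
t=6-8: P4@Q0 runs 2, rem=3, quantum used, demote→Q1. Q0=[P5,P1] Q1=[P2,P3,P4] Q2=[]
t=8-10: P5@Q0 runs 2, rem=11, quantum used, demote→Q1. Q0=[P1] Q1=[P2,P3,P4,P5] Q2=[]
t=10-12: P1@Q0 runs 2, rem=9, I/O yield, promote→Q0. Q0=[P1] Q1=[P2,P3,P4,P5] Q2=[]
t=12-14: P1@Q0 runs 2, rem=7, I/O yield, promote→Q0. Q0=[P1] Q1=[P2,P3,P4,P5] Q2=[]
t=14-16: P1@Q0 runs 2, rem=5, I/O yield, promote→Q0. Q0=[P1] Q1=[P2,P3,P4,P5] Q2=[]
t=16-18: P1@Q0 runs 2, rem=3, I/O yield, promote→Q0. Q0=[P1] Q1=[P2,P3,P4,P5] Q2=[]
t=18-20: P1@Q0 runs 2, rem=1, I/O yield, promote→Q0. Q0=[P1] Q1=[P2,P3,P4,P5] Q2=[]
t=20-21: P1@Q0 runs 1, rem=0, completes. Q0=[] Q1=[P2,P3,P4,P5] Q2=[]
t=21-25: P2@Q1 runs 4, rem=8, quantum used, demote→Q2. Q0=[] Q1=[P3,P4,P5] Q2=[P2]
t=25-29: P3@Q1 runs 4, rem=1, quantum used, demote→Q2. Q0=[] Q1=[P4,P5] Q2=[P2,P3]
t=29-32: P4@Q1 runs 3, rem=0, completes. Q0=[] Q1=[P5] Q2=[P2,P3]
t=32-36: P5@Q1 runs 4, rem=7, quantum used, demote→Q2. Q0=[] Q1=[] Q2=[P2,P3,P5]
t=36-44: P2@Q2 runs 8, rem=0, completes. Q0=[] Q1=[] Q2=[P3,P5]
t=44-45: P3@Q2 runs 1, rem=0, completes. Q0=[] Q1=[] Q2=[P5]
t=45-52: P5@Q2 runs 7, rem=0, completes. Q0=[] Q1=[] Q2=[]

Answer: 1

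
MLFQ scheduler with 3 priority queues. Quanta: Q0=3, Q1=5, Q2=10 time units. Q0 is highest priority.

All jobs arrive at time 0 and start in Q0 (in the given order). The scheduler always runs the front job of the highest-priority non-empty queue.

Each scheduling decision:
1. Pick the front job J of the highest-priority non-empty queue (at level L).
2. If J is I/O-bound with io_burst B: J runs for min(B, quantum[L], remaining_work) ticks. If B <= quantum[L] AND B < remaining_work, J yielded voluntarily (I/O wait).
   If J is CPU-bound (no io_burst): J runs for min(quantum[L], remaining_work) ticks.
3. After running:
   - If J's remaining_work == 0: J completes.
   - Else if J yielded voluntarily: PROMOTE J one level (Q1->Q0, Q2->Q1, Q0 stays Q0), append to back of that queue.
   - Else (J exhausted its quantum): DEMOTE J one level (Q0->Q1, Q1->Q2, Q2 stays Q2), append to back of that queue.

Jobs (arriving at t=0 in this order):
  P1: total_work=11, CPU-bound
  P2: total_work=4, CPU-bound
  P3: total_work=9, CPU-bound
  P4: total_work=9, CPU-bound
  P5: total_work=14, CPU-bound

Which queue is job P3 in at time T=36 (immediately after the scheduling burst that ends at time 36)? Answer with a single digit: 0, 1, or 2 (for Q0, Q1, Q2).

t=0-3: P1@Q0 runs 3, rem=8, quantum used, demote→Q1. Q0=[P2,P3,P4,P5] Q1=[P1] Q2=[]
t=3-6: P2@Q0 runs 3, rem=1, quantum used, demote→Q1. Q0=[P3,P4,P5] Q1=[P1,P2] Q2=[]
t=6-9: P3@Q0 runs 3, rem=6, quantum used, demote→Q1. Q0=[P4,P5] Q1=[P1,P2,P3] Q2=[]
t=9-12: P4@Q0 runs 3, rem=6, quantum used, demote→Q1. Q0=[P5] Q1=[P1,P2,P3,P4] Q2=[]
t=12-15: P5@Q0 runs 3, rem=11, quantum used, demote→Q1. Q0=[] Q1=[P1,P2,P3,P4,P5] Q2=[]
t=15-20: P1@Q1 runs 5, rem=3, quantum used, demote→Q2. Q0=[] Q1=[P2,P3,P4,P5] Q2=[P1]
t=20-21: P2@Q1 runs 1, rem=0, completes. Q0=[] Q1=[P3,P4,P5] Q2=[P1]
t=21-26: P3@Q1 runs 5, rem=1, quantum used, demote→Q2. Q0=[] Q1=[P4,P5] Q2=[P1,P3]
t=26-31: P4@Q1 runs 5, rem=1, quantum used, demote→Q2. Q0=[] Q1=[P5] Q2=[P1,P3,P4]
t=31-36: P5@Q1 runs 5, rem=6, quantum used, demote→Q2. Q0=[] Q1=[] Q2=[P1,P3,P4,P5]
t=36-39: P1@Q2 runs 3, rem=0, completes. Q0=[] Q1=[] Q2=[P3,P4,P5]
t=39-40: P3@Q2 runs 1, rem=0, completes. Q0=[] Q1=[] Q2=[P4,P5]
t=40-41: P4@Q2 runs 1, rem=0, completes. Q0=[] Q1=[] Q2=[P5]
t=41-47: P5@Q2 runs 6, rem=0, completes. Q0=[] Q1=[] Q2=[]

Answer: 2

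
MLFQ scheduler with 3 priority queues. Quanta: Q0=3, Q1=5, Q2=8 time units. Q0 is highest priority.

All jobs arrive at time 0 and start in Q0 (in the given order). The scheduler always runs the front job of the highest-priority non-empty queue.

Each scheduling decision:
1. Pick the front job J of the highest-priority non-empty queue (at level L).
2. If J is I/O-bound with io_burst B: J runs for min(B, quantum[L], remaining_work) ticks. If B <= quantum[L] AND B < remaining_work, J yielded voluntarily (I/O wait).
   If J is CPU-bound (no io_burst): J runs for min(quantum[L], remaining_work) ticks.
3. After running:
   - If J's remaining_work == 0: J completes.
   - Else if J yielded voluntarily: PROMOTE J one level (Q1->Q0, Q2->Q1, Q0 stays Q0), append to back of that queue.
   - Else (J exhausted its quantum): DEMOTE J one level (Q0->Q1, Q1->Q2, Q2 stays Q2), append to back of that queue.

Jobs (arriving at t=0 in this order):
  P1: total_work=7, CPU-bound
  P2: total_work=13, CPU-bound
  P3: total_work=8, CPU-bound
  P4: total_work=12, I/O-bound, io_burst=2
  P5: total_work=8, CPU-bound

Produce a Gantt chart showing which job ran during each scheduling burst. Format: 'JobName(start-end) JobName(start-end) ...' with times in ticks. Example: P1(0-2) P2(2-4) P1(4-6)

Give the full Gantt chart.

Answer: P1(0-3) P2(3-6) P3(6-9) P4(9-11) P5(11-14) P4(14-16) P4(16-18) P4(18-20) P4(20-22) P4(22-24) P1(24-28) P2(28-33) P3(33-38) P5(38-43) P2(43-48)

Derivation:
t=0-3: P1@Q0 runs 3, rem=4, quantum used, demote→Q1. Q0=[P2,P3,P4,P5] Q1=[P1] Q2=[]
t=3-6: P2@Q0 runs 3, rem=10, quantum used, demote→Q1. Q0=[P3,P4,P5] Q1=[P1,P2] Q2=[]
t=6-9: P3@Q0 runs 3, rem=5, quantum used, demote→Q1. Q0=[P4,P5] Q1=[P1,P2,P3] Q2=[]
t=9-11: P4@Q0 runs 2, rem=10, I/O yield, promote→Q0. Q0=[P5,P4] Q1=[P1,P2,P3] Q2=[]
t=11-14: P5@Q0 runs 3, rem=5, quantum used, demote→Q1. Q0=[P4] Q1=[P1,P2,P3,P5] Q2=[]
t=14-16: P4@Q0 runs 2, rem=8, I/O yield, promote→Q0. Q0=[P4] Q1=[P1,P2,P3,P5] Q2=[]
t=16-18: P4@Q0 runs 2, rem=6, I/O yield, promote→Q0. Q0=[P4] Q1=[P1,P2,P3,P5] Q2=[]
t=18-20: P4@Q0 runs 2, rem=4, I/O yield, promote→Q0. Q0=[P4] Q1=[P1,P2,P3,P5] Q2=[]
t=20-22: P4@Q0 runs 2, rem=2, I/O yield, promote→Q0. Q0=[P4] Q1=[P1,P2,P3,P5] Q2=[]
t=22-24: P4@Q0 runs 2, rem=0, completes. Q0=[] Q1=[P1,P2,P3,P5] Q2=[]
t=24-28: P1@Q1 runs 4, rem=0, completes. Q0=[] Q1=[P2,P3,P5] Q2=[]
t=28-33: P2@Q1 runs 5, rem=5, quantum used, demote→Q2. Q0=[] Q1=[P3,P5] Q2=[P2]
t=33-38: P3@Q1 runs 5, rem=0, completes. Q0=[] Q1=[P5] Q2=[P2]
t=38-43: P5@Q1 runs 5, rem=0, completes. Q0=[] Q1=[] Q2=[P2]
t=43-48: P2@Q2 runs 5, rem=0, completes. Q0=[] Q1=[] Q2=[]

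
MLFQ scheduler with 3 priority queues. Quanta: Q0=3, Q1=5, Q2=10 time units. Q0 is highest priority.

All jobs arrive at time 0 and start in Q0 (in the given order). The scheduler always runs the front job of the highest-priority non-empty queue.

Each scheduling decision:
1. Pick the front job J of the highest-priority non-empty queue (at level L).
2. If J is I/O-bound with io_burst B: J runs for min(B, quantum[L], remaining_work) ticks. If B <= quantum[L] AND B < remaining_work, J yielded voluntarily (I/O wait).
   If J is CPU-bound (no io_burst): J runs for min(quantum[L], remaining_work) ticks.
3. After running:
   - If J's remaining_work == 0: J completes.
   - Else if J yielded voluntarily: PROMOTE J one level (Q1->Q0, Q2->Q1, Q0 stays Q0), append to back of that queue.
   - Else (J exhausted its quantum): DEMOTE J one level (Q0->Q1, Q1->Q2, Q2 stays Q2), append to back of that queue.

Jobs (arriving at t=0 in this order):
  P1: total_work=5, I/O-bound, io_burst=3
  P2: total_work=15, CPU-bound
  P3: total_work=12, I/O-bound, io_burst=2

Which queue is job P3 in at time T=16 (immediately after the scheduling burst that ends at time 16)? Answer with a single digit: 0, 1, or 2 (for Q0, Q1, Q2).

Answer: 0

Derivation:
t=0-3: P1@Q0 runs 3, rem=2, I/O yield, promote→Q0. Q0=[P2,P3,P1] Q1=[] Q2=[]
t=3-6: P2@Q0 runs 3, rem=12, quantum used, demote→Q1. Q0=[P3,P1] Q1=[P2] Q2=[]
t=6-8: P3@Q0 runs 2, rem=10, I/O yield, promote→Q0. Q0=[P1,P3] Q1=[P2] Q2=[]
t=8-10: P1@Q0 runs 2, rem=0, completes. Q0=[P3] Q1=[P2] Q2=[]
t=10-12: P3@Q0 runs 2, rem=8, I/O yield, promote→Q0. Q0=[P3] Q1=[P2] Q2=[]
t=12-14: P3@Q0 runs 2, rem=6, I/O yield, promote→Q0. Q0=[P3] Q1=[P2] Q2=[]
t=14-16: P3@Q0 runs 2, rem=4, I/O yield, promote→Q0. Q0=[P3] Q1=[P2] Q2=[]
t=16-18: P3@Q0 runs 2, rem=2, I/O yield, promote→Q0. Q0=[P3] Q1=[P2] Q2=[]
t=18-20: P3@Q0 runs 2, rem=0, completes. Q0=[] Q1=[P2] Q2=[]
t=20-25: P2@Q1 runs 5, rem=7, quantum used, demote→Q2. Q0=[] Q1=[] Q2=[P2]
t=25-32: P2@Q2 runs 7, rem=0, completes. Q0=[] Q1=[] Q2=[]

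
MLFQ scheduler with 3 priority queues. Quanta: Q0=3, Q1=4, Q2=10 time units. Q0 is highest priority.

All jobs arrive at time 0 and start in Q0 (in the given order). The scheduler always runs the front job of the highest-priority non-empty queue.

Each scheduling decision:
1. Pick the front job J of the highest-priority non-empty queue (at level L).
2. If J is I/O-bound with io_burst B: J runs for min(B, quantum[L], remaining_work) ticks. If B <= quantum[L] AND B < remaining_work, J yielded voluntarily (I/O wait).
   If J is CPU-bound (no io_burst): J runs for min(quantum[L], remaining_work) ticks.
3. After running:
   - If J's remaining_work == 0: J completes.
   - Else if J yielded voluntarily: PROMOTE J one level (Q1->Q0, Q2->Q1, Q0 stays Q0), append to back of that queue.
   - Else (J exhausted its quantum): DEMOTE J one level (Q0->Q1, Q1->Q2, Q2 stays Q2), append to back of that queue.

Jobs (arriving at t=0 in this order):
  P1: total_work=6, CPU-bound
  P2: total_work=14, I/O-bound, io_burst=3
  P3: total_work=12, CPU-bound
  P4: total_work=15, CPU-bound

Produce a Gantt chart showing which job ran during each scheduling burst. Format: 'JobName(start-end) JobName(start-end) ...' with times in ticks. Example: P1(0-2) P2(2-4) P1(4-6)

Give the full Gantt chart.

Answer: P1(0-3) P2(3-6) P3(6-9) P4(9-12) P2(12-15) P2(15-18) P2(18-21) P2(21-23) P1(23-26) P3(26-30) P4(30-34) P3(34-39) P4(39-47)

Derivation:
t=0-3: P1@Q0 runs 3, rem=3, quantum used, demote→Q1. Q0=[P2,P3,P4] Q1=[P1] Q2=[]
t=3-6: P2@Q0 runs 3, rem=11, I/O yield, promote→Q0. Q0=[P3,P4,P2] Q1=[P1] Q2=[]
t=6-9: P3@Q0 runs 3, rem=9, quantum used, demote→Q1. Q0=[P4,P2] Q1=[P1,P3] Q2=[]
t=9-12: P4@Q0 runs 3, rem=12, quantum used, demote→Q1. Q0=[P2] Q1=[P1,P3,P4] Q2=[]
t=12-15: P2@Q0 runs 3, rem=8, I/O yield, promote→Q0. Q0=[P2] Q1=[P1,P3,P4] Q2=[]
t=15-18: P2@Q0 runs 3, rem=5, I/O yield, promote→Q0. Q0=[P2] Q1=[P1,P3,P4] Q2=[]
t=18-21: P2@Q0 runs 3, rem=2, I/O yield, promote→Q0. Q0=[P2] Q1=[P1,P3,P4] Q2=[]
t=21-23: P2@Q0 runs 2, rem=0, completes. Q0=[] Q1=[P1,P3,P4] Q2=[]
t=23-26: P1@Q1 runs 3, rem=0, completes. Q0=[] Q1=[P3,P4] Q2=[]
t=26-30: P3@Q1 runs 4, rem=5, quantum used, demote→Q2. Q0=[] Q1=[P4] Q2=[P3]
t=30-34: P4@Q1 runs 4, rem=8, quantum used, demote→Q2. Q0=[] Q1=[] Q2=[P3,P4]
t=34-39: P3@Q2 runs 5, rem=0, completes. Q0=[] Q1=[] Q2=[P4]
t=39-47: P4@Q2 runs 8, rem=0, completes. Q0=[] Q1=[] Q2=[]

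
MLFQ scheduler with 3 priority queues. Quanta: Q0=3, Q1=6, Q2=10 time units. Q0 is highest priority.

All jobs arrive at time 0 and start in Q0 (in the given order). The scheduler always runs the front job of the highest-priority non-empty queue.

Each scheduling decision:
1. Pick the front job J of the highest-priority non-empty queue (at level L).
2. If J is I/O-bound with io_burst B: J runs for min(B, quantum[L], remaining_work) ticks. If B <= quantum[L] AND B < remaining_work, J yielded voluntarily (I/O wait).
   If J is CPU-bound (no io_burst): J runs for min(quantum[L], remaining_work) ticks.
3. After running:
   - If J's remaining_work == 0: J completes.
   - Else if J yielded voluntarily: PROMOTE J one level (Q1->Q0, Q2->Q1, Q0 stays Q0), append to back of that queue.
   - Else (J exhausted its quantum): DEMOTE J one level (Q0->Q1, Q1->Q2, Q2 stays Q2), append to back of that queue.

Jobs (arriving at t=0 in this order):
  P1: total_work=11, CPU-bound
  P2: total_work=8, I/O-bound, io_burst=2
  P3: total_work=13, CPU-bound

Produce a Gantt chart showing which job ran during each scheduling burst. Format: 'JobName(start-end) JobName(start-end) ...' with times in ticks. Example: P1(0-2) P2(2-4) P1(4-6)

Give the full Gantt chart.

Answer: P1(0-3) P2(3-5) P3(5-8) P2(8-10) P2(10-12) P2(12-14) P1(14-20) P3(20-26) P1(26-28) P3(28-32)

Derivation:
t=0-3: P1@Q0 runs 3, rem=8, quantum used, demote→Q1. Q0=[P2,P3] Q1=[P1] Q2=[]
t=3-5: P2@Q0 runs 2, rem=6, I/O yield, promote→Q0. Q0=[P3,P2] Q1=[P1] Q2=[]
t=5-8: P3@Q0 runs 3, rem=10, quantum used, demote→Q1. Q0=[P2] Q1=[P1,P3] Q2=[]
t=8-10: P2@Q0 runs 2, rem=4, I/O yield, promote→Q0. Q0=[P2] Q1=[P1,P3] Q2=[]
t=10-12: P2@Q0 runs 2, rem=2, I/O yield, promote→Q0. Q0=[P2] Q1=[P1,P3] Q2=[]
t=12-14: P2@Q0 runs 2, rem=0, completes. Q0=[] Q1=[P1,P3] Q2=[]
t=14-20: P1@Q1 runs 6, rem=2, quantum used, demote→Q2. Q0=[] Q1=[P3] Q2=[P1]
t=20-26: P3@Q1 runs 6, rem=4, quantum used, demote→Q2. Q0=[] Q1=[] Q2=[P1,P3]
t=26-28: P1@Q2 runs 2, rem=0, completes. Q0=[] Q1=[] Q2=[P3]
t=28-32: P3@Q2 runs 4, rem=0, completes. Q0=[] Q1=[] Q2=[]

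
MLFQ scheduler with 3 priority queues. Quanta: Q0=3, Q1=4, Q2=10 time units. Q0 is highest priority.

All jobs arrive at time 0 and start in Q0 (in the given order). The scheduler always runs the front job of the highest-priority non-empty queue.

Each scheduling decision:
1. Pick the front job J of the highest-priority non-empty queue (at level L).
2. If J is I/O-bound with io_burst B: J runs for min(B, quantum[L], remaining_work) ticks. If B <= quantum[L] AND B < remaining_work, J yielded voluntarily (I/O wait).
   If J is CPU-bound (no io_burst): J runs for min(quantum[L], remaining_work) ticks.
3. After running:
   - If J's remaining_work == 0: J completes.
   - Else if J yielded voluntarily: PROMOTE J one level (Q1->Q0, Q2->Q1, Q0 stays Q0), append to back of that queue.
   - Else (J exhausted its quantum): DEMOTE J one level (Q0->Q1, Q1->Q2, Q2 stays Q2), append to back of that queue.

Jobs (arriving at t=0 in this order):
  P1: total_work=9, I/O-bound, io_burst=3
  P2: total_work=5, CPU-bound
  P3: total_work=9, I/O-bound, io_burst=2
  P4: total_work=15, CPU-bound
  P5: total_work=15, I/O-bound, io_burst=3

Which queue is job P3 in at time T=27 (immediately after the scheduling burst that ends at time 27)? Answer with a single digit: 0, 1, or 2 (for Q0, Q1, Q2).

t=0-3: P1@Q0 runs 3, rem=6, I/O yield, promote→Q0. Q0=[P2,P3,P4,P5,P1] Q1=[] Q2=[]
t=3-6: P2@Q0 runs 3, rem=2, quantum used, demote→Q1. Q0=[P3,P4,P5,P1] Q1=[P2] Q2=[]
t=6-8: P3@Q0 runs 2, rem=7, I/O yield, promote→Q0. Q0=[P4,P5,P1,P3] Q1=[P2] Q2=[]
t=8-11: P4@Q0 runs 3, rem=12, quantum used, demote→Q1. Q0=[P5,P1,P3] Q1=[P2,P4] Q2=[]
t=11-14: P5@Q0 runs 3, rem=12, I/O yield, promote→Q0. Q0=[P1,P3,P5] Q1=[P2,P4] Q2=[]
t=14-17: P1@Q0 runs 3, rem=3, I/O yield, promote→Q0. Q0=[P3,P5,P1] Q1=[P2,P4] Q2=[]
t=17-19: P3@Q0 runs 2, rem=5, I/O yield, promote→Q0. Q0=[P5,P1,P3] Q1=[P2,P4] Q2=[]
t=19-22: P5@Q0 runs 3, rem=9, I/O yield, promote→Q0. Q0=[P1,P3,P5] Q1=[P2,P4] Q2=[]
t=22-25: P1@Q0 runs 3, rem=0, completes. Q0=[P3,P5] Q1=[P2,P4] Q2=[]
t=25-27: P3@Q0 runs 2, rem=3, I/O yield, promote→Q0. Q0=[P5,P3] Q1=[P2,P4] Q2=[]
t=27-30: P5@Q0 runs 3, rem=6, I/O yield, promote→Q0. Q0=[P3,P5] Q1=[P2,P4] Q2=[]
t=30-32: P3@Q0 runs 2, rem=1, I/O yield, promote→Q0. Q0=[P5,P3] Q1=[P2,P4] Q2=[]
t=32-35: P5@Q0 runs 3, rem=3, I/O yield, promote→Q0. Q0=[P3,P5] Q1=[P2,P4] Q2=[]
t=35-36: P3@Q0 runs 1, rem=0, completes. Q0=[P5] Q1=[P2,P4] Q2=[]
t=36-39: P5@Q0 runs 3, rem=0, completes. Q0=[] Q1=[P2,P4] Q2=[]
t=39-41: P2@Q1 runs 2, rem=0, completes. Q0=[] Q1=[P4] Q2=[]
t=41-45: P4@Q1 runs 4, rem=8, quantum used, demote→Q2. Q0=[] Q1=[] Q2=[P4]
t=45-53: P4@Q2 runs 8, rem=0, completes. Q0=[] Q1=[] Q2=[]

Answer: 0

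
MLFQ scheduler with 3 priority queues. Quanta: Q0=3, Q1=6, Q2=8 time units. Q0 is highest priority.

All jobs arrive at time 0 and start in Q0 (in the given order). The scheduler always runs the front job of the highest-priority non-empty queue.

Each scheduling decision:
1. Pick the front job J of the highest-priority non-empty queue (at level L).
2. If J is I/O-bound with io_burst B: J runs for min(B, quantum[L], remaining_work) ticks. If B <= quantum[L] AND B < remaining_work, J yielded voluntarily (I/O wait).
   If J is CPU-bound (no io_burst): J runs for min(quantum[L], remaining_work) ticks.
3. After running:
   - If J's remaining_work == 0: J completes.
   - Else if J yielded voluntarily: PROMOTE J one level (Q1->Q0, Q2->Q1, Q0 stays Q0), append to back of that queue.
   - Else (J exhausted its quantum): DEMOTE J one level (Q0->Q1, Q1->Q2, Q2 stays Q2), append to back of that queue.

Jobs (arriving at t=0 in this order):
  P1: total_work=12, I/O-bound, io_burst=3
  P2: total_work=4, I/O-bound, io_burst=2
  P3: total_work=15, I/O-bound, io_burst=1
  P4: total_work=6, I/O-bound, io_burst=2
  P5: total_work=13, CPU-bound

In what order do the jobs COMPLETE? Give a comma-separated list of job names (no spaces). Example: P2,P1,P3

t=0-3: P1@Q0 runs 3, rem=9, I/O yield, promote→Q0. Q0=[P2,P3,P4,P5,P1] Q1=[] Q2=[]
t=3-5: P2@Q0 runs 2, rem=2, I/O yield, promote→Q0. Q0=[P3,P4,P5,P1,P2] Q1=[] Q2=[]
t=5-6: P3@Q0 runs 1, rem=14, I/O yield, promote→Q0. Q0=[P4,P5,P1,P2,P3] Q1=[] Q2=[]
t=6-8: P4@Q0 runs 2, rem=4, I/O yield, promote→Q0. Q0=[P5,P1,P2,P3,P4] Q1=[] Q2=[]
t=8-11: P5@Q0 runs 3, rem=10, quantum used, demote→Q1. Q0=[P1,P2,P3,P4] Q1=[P5] Q2=[]
t=11-14: P1@Q0 runs 3, rem=6, I/O yield, promote→Q0. Q0=[P2,P3,P4,P1] Q1=[P5] Q2=[]
t=14-16: P2@Q0 runs 2, rem=0, completes. Q0=[P3,P4,P1] Q1=[P5] Q2=[]
t=16-17: P3@Q0 runs 1, rem=13, I/O yield, promote→Q0. Q0=[P4,P1,P3] Q1=[P5] Q2=[]
t=17-19: P4@Q0 runs 2, rem=2, I/O yield, promote→Q0. Q0=[P1,P3,P4] Q1=[P5] Q2=[]
t=19-22: P1@Q0 runs 3, rem=3, I/O yield, promote→Q0. Q0=[P3,P4,P1] Q1=[P5] Q2=[]
t=22-23: P3@Q0 runs 1, rem=12, I/O yield, promote→Q0. Q0=[P4,P1,P3] Q1=[P5] Q2=[]
t=23-25: P4@Q0 runs 2, rem=0, completes. Q0=[P1,P3] Q1=[P5] Q2=[]
t=25-28: P1@Q0 runs 3, rem=0, completes. Q0=[P3] Q1=[P5] Q2=[]
t=28-29: P3@Q0 runs 1, rem=11, I/O yield, promote→Q0. Q0=[P3] Q1=[P5] Q2=[]
t=29-30: P3@Q0 runs 1, rem=10, I/O yield, promote→Q0. Q0=[P3] Q1=[P5] Q2=[]
t=30-31: P3@Q0 runs 1, rem=9, I/O yield, promote→Q0. Q0=[P3] Q1=[P5] Q2=[]
t=31-32: P3@Q0 runs 1, rem=8, I/O yield, promote→Q0. Q0=[P3] Q1=[P5] Q2=[]
t=32-33: P3@Q0 runs 1, rem=7, I/O yield, promote→Q0. Q0=[P3] Q1=[P5] Q2=[]
t=33-34: P3@Q0 runs 1, rem=6, I/O yield, promote→Q0. Q0=[P3] Q1=[P5] Q2=[]
t=34-35: P3@Q0 runs 1, rem=5, I/O yield, promote→Q0. Q0=[P3] Q1=[P5] Q2=[]
t=35-36: P3@Q0 runs 1, rem=4, I/O yield, promote→Q0. Q0=[P3] Q1=[P5] Q2=[]
t=36-37: P3@Q0 runs 1, rem=3, I/O yield, promote→Q0. Q0=[P3] Q1=[P5] Q2=[]
t=37-38: P3@Q0 runs 1, rem=2, I/O yield, promote→Q0. Q0=[P3] Q1=[P5] Q2=[]
t=38-39: P3@Q0 runs 1, rem=1, I/O yield, promote→Q0. Q0=[P3] Q1=[P5] Q2=[]
t=39-40: P3@Q0 runs 1, rem=0, completes. Q0=[] Q1=[P5] Q2=[]
t=40-46: P5@Q1 runs 6, rem=4, quantum used, demote→Q2. Q0=[] Q1=[] Q2=[P5]
t=46-50: P5@Q2 runs 4, rem=0, completes. Q0=[] Q1=[] Q2=[]

Answer: P2,P4,P1,P3,P5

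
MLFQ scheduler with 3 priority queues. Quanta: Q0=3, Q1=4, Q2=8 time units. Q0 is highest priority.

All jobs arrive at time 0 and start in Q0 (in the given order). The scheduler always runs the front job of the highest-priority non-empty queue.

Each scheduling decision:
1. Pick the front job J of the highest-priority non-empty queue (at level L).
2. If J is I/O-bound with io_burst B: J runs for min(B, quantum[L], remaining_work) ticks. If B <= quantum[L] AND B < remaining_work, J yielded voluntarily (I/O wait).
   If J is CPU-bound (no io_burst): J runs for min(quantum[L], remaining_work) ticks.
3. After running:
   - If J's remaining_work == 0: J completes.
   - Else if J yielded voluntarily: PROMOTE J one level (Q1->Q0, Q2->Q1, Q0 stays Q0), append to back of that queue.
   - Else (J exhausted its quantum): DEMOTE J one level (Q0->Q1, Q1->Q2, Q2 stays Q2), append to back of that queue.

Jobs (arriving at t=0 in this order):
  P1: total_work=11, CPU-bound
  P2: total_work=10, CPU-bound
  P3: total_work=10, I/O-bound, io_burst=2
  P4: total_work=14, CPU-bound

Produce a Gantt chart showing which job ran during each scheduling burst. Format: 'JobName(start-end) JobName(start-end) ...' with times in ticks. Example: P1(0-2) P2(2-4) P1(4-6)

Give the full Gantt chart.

t=0-3: P1@Q0 runs 3, rem=8, quantum used, demote→Q1. Q0=[P2,P3,P4] Q1=[P1] Q2=[]
t=3-6: P2@Q0 runs 3, rem=7, quantum used, demote→Q1. Q0=[P3,P4] Q1=[P1,P2] Q2=[]
t=6-8: P3@Q0 runs 2, rem=8, I/O yield, promote→Q0. Q0=[P4,P3] Q1=[P1,P2] Q2=[]
t=8-11: P4@Q0 runs 3, rem=11, quantum used, demote→Q1. Q0=[P3] Q1=[P1,P2,P4] Q2=[]
t=11-13: P3@Q0 runs 2, rem=6, I/O yield, promote→Q0. Q0=[P3] Q1=[P1,P2,P4] Q2=[]
t=13-15: P3@Q0 runs 2, rem=4, I/O yield, promote→Q0. Q0=[P3] Q1=[P1,P2,P4] Q2=[]
t=15-17: P3@Q0 runs 2, rem=2, I/O yield, promote→Q0. Q0=[P3] Q1=[P1,P2,P4] Q2=[]
t=17-19: P3@Q0 runs 2, rem=0, completes. Q0=[] Q1=[P1,P2,P4] Q2=[]
t=19-23: P1@Q1 runs 4, rem=4, quantum used, demote→Q2. Q0=[] Q1=[P2,P4] Q2=[P1]
t=23-27: P2@Q1 runs 4, rem=3, quantum used, demote→Q2. Q0=[] Q1=[P4] Q2=[P1,P2]
t=27-31: P4@Q1 runs 4, rem=7, quantum used, demote→Q2. Q0=[] Q1=[] Q2=[P1,P2,P4]
t=31-35: P1@Q2 runs 4, rem=0, completes. Q0=[] Q1=[] Q2=[P2,P4]
t=35-38: P2@Q2 runs 3, rem=0, completes. Q0=[] Q1=[] Q2=[P4]
t=38-45: P4@Q2 runs 7, rem=0, completes. Q0=[] Q1=[] Q2=[]

Answer: P1(0-3) P2(3-6) P3(6-8) P4(8-11) P3(11-13) P3(13-15) P3(15-17) P3(17-19) P1(19-23) P2(23-27) P4(27-31) P1(31-35) P2(35-38) P4(38-45)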